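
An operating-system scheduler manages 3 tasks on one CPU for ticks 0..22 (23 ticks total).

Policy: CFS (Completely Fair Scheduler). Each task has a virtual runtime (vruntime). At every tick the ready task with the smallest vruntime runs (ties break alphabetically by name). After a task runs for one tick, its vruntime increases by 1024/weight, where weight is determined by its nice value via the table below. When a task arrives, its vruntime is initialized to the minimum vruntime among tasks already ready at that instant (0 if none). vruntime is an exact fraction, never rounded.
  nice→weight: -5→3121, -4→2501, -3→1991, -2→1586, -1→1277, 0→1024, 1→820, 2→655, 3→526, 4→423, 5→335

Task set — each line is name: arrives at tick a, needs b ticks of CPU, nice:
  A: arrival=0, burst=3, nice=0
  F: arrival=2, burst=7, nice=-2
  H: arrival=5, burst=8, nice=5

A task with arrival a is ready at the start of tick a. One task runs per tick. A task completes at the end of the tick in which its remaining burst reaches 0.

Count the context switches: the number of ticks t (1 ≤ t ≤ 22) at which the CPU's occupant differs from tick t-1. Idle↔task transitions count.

t=0: vr[A=0] → run A
t=1: vr[A=1] → run A
t=2: vr[A=2 F=2] → run A
t=3: vr[F=2] → run F
t=4: vr[F=2098/793] → run F
t=5: vr[F=2610/793 H=2610/793] → run F
t=6: vr[F=3122/793 H=2610/793] → run H
t=7: vr[F=3122/793 H=1686382/265655] → run F
t=8: vr[F=3634/793 H=1686382/265655] → run F
t=9: vr[F=4146/793 H=1686382/265655] → run F
t=10: vr[F=4658/793 H=1686382/265655] → run F
t=11: vr[H=1686382/265655] → run H
t=12: vr[H=2498414/265655] → run H
t=13: vr[H=3310446/265655] → run H
t=14: vr[H=4122478/265655] → run H
t=15: vr[H=986902/53131] → run H
t=16: vr[H=5746542/265655] → run H
t=17: vr[H=6558574/265655] → run H
t=18: (idle)
t=19: (idle)
t=20: (idle)
t=21: (idle)
t=22: (idle)

context switches = 5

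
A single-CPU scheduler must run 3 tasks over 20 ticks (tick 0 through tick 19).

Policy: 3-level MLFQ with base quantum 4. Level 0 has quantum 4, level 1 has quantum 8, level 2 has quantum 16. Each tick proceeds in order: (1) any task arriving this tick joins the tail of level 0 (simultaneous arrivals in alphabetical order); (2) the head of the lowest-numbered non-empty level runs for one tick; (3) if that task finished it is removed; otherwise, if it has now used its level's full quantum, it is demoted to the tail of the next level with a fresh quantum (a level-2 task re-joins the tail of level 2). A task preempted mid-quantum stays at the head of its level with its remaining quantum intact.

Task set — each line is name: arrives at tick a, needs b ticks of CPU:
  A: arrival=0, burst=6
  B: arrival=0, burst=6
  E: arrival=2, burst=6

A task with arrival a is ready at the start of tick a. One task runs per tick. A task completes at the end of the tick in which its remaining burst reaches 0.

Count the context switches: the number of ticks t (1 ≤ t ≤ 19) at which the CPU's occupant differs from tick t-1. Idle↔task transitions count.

context switches = 6

t=0: L0/L1/L2 = AB/-/- → run A
t=1: L0/L1/L2 = AB/-/- → run A
t=2: L0/L1/L2 = ABE/-/- → run A
t=3: L0/L1/L2 = ABE/-/- → run A
t=4: L0/L1/L2 = BE/A/- → run B
t=5: L0/L1/L2 = BE/A/- → run B
t=6: L0/L1/L2 = BE/A/- → run B
t=7: L0/L1/L2 = BE/A/- → run B
t=8: L0/L1/L2 = E/AB/- → run E
t=9: L0/L1/L2 = E/AB/- → run E
t=10: L0/L1/L2 = E/AB/- → run E
t=11: L0/L1/L2 = E/AB/- → run E
t=12: L0/L1/L2 = -/ABE/- → run A
t=13: L0/L1/L2 = -/ABE/- → run A
t=14: L0/L1/L2 = -/BE/- → run B
t=15: L0/L1/L2 = -/BE/- → run B
t=16: L0/L1/L2 = -/E/- → run E
t=17: L0/L1/L2 = -/E/- → run E
t=18: (idle)
t=19: (idle)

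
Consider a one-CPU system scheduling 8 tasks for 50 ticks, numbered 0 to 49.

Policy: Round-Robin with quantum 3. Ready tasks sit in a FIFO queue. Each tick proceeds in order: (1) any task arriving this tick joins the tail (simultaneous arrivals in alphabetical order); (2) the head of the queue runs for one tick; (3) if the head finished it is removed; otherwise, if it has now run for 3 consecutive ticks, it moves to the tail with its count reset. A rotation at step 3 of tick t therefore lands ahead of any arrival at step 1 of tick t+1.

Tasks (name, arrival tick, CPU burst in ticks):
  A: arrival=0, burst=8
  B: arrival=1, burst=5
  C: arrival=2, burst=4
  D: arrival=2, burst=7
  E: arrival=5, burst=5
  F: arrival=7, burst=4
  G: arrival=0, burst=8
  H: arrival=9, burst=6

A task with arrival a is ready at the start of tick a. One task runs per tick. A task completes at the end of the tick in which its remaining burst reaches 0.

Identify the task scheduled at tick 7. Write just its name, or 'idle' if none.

running at tick 7 = B

t=0: queue=[A,G] q_used=0 → run A
t=1: queue=[A,G,B] q_used=1 → run A
t=2: queue=[A,G,B,C,D] q_used=2 → run A
t=3: queue=[G,B,C,D,A] q_used=0 → run G
t=4: queue=[G,B,C,D,A] q_used=1 → run G
t=5: queue=[G,B,C,D,A,E] q_used=2 → run G
t=6: queue=[B,C,D,A,E,G] q_used=0 → run B
t=7: queue=[B,C,D,A,E,G,F] q_used=1 → run B
t=8: queue=[B,C,D,A,E,G,F] q_used=2 → run B
t=9: queue=[C,D,A,E,G,F,B,H] q_used=0 → run C
t=10: queue=[C,D,A,E,G,F,B,H] q_used=1 → run C
t=11: queue=[C,D,A,E,G,F,B,H] q_used=2 → run C
t=12: queue=[D,A,E,G,F,B,H,C] q_used=0 → run D
t=13: queue=[D,A,E,G,F,B,H,C] q_used=1 → run D
t=14: queue=[D,A,E,G,F,B,H,C] q_used=2 → run D
t=15: queue=[A,E,G,F,B,H,C,D] q_used=0 → run A
t=16: queue=[A,E,G,F,B,H,C,D] q_used=1 → run A
t=17: queue=[A,E,G,F,B,H,C,D] q_used=2 → run A
t=18: queue=[E,G,F,B,H,C,D,A] q_used=0 → run E
t=19: queue=[E,G,F,B,H,C,D,A] q_used=1 → run E
t=20: queue=[E,G,F,B,H,C,D,A] q_used=2 → run E
t=21: queue=[G,F,B,H,C,D,A,E] q_used=0 → run G
t=22: queue=[G,F,B,H,C,D,A,E] q_used=1 → run G
t=23: queue=[G,F,B,H,C,D,A,E] q_used=2 → run G
t=24: queue=[F,B,H,C,D,A,E,G] q_used=0 → run F
t=25: queue=[F,B,H,C,D,A,E,G] q_used=1 → run F
t=26: queue=[F,B,H,C,D,A,E,G] q_used=2 → run F
t=27: queue=[B,H,C,D,A,E,G,F] q_used=0 → run B
t=28: queue=[B,H,C,D,A,E,G,F] q_used=1 → run B
t=29: queue=[H,C,D,A,E,G,F] q_used=0 → run H
t=30: queue=[H,C,D,A,E,G,F] q_used=1 → run H
t=31: queue=[H,C,D,A,E,G,F] q_used=2 → run H
t=32: queue=[C,D,A,E,G,F,H] q_used=0 → run C
t=33: queue=[D,A,E,G,F,H] q_used=0 → run D
t=34: queue=[D,A,E,G,F,H] q_used=1 → run D
t=35: queue=[D,A,E,G,F,H] q_used=2 → run D
t=36: queue=[A,E,G,F,H,D] q_used=0 → run A
t=37: queue=[A,E,G,F,H,D] q_used=1 → run A
t=38: queue=[E,G,F,H,D] q_used=0 → run E
t=39: queue=[E,G,F,H,D] q_used=1 → run E
t=40: queue=[G,F,H,D] q_used=0 → run G
t=41: queue=[G,F,H,D] q_used=1 → run G
t=42: queue=[F,H,D] q_used=0 → run F
t=43: queue=[H,D] q_used=0 → run H
t=44: queue=[H,D] q_used=1 → run H
t=45: queue=[H,D] q_used=2 → run H
t=46: queue=[D] q_used=0 → run D
t=47: (idle)
t=48: (idle)
t=49: (idle)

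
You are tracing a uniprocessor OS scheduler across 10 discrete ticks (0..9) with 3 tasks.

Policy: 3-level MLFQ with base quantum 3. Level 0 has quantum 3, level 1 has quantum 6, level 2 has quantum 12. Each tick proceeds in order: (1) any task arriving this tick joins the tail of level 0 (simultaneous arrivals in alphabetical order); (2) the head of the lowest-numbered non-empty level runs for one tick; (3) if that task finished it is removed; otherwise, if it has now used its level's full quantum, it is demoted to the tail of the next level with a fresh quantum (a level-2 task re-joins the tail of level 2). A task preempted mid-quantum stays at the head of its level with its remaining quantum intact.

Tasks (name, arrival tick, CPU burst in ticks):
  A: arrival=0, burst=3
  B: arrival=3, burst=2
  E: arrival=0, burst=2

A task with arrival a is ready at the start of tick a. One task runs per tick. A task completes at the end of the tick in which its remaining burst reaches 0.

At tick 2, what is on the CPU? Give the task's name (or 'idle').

t=0: L0/L1/L2 = AE/-/- → run A
t=1: L0/L1/L2 = AE/-/- → run A
t=2: L0/L1/L2 = AE/-/- → run A
t=3: L0/L1/L2 = EB/-/- → run E
t=4: L0/L1/L2 = EB/-/- → run E
t=5: L0/L1/L2 = B/-/- → run B
t=6: L0/L1/L2 = B/-/- → run B
t=7: (idle)
t=8: (idle)
t=9: (idle)

running at tick 2 = A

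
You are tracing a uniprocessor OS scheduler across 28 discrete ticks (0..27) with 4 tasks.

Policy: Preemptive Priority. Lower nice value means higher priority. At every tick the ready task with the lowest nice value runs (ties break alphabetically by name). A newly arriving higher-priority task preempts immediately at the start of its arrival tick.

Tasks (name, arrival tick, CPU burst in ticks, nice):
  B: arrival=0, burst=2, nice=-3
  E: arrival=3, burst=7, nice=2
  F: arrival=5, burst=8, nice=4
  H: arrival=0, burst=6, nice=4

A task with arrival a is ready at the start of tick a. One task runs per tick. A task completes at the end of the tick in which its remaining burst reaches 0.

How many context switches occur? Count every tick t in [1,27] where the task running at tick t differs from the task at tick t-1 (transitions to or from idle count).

t=0: ready={B,H} → run B
t=1: ready={B,H} → run B
t=2: ready={H} → run H
t=3: ready={E,H} → run E
t=4: ready={E,H} → run E
t=5: ready={E,F,H} → run E
t=6: ready={E,F,H} → run E
t=7: ready={E,F,H} → run E
t=8: ready={E,F,H} → run E
t=9: ready={E,F,H} → run E
t=10: ready={F,H} → run F
t=11: ready={F,H} → run F
t=12: ready={F,H} → run F
t=13: ready={F,H} → run F
t=14: ready={F,H} → run F
t=15: ready={F,H} → run F
t=16: ready={F,H} → run F
t=17: ready={F,H} → run F
t=18: ready={H} → run H
t=19: ready={H} → run H
t=20: ready={H} → run H
t=21: ready={H} → run H
t=22: ready={H} → run H
t=23: (idle)
t=24: (idle)
t=25: (idle)
t=26: (idle)
t=27: (idle)

context switches = 5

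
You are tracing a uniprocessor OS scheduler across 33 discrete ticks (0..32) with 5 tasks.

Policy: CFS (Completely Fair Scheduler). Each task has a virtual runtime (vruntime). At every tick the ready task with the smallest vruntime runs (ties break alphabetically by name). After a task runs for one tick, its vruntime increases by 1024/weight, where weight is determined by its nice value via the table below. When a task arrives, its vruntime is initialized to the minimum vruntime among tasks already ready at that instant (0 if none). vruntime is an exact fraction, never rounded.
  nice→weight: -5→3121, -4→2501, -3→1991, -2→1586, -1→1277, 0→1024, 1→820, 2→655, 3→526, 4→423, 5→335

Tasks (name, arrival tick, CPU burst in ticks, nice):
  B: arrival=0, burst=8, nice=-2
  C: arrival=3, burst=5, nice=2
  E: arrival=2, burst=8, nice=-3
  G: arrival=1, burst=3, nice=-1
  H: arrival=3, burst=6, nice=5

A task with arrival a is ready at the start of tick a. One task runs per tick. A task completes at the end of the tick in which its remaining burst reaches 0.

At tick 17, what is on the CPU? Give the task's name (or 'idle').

running at tick 17 = B

t=0: vr[B=0] → run B
t=1: vr[B=512/793 G=512/793] → run B
t=2: vr[B=1024/793 E=512/793 G=512/793] → run E
t=3: vr[B=1024/793 C=512/793 E=1831424/1578863 G=512/793 H=512/793] → run C
t=4: vr[B=1024/793 C=1147392/519415 E=1831424/1578863 G=512/793 H=512/793] → run G
t=5: vr[B=1024/793 C=1147392/519415 E=1831424/1578863 G=1465856/1012661 H=512/793] → run H
t=6: vr[B=1024/793 C=1147392/519415 E=1831424/1578863 G=1465856/1012661 H=983552/265655] → run E
t=7: vr[B=1024/793 C=1147392/519415 E=2643456/1578863 G=1465856/1012661 H=983552/265655] → run B
t=8: vr[B=1536/793 C=1147392/519415 E=2643456/1578863 G=1465856/1012661 H=983552/265655] → run G
t=9: vr[B=1536/793 C=1147392/519415 E=2643456/1578863 G=2277888/1012661 H=983552/265655] → run E
t=10: vr[B=1536/793 C=1147392/519415 E=3455488/1578863 G=2277888/1012661 H=983552/265655] → run B
t=11: vr[B=2048/793 C=1147392/519415 E=3455488/1578863 G=2277888/1012661 H=983552/265655] → run E
t=12: vr[B=2048/793 C=1147392/519415 E=4267520/1578863 G=2277888/1012661 H=983552/265655] → run C
t=13: vr[B=2048/793 C=1959424/519415 E=4267520/1578863 G=2277888/1012661 H=983552/265655] → run G
t=14: vr[B=2048/793 C=1959424/519415 E=4267520/1578863 H=983552/265655] → run B
t=15: vr[B=2560/793 C=1959424/519415 E=4267520/1578863 H=983552/265655] → run E
t=16: vr[B=2560/793 C=1959424/519415 E=5079552/1578863 H=983552/265655] → run E
t=17: vr[B=2560/793 C=1959424/519415 E=5891584/1578863 H=983552/265655] → run B
t=18: vr[B=3072/793 C=1959424/519415 E=5891584/1578863 H=983552/265655] → run H
t=19: vr[B=3072/793 C=1959424/519415 E=5891584/1578863 H=1795584/265655] → run E
t=20: vr[B=3072/793 C=1959424/519415 E=6703616/1578863 H=1795584/265655] → run C
t=21: vr[B=3072/793 C=2771456/519415 E=6703616/1578863 H=1795584/265655] → run B
t=22: vr[B=3584/793 C=2771456/519415 E=6703616/1578863 H=1795584/265655] → run E
t=23: vr[B=3584/793 C=2771456/519415 H=1795584/265655] → run B
t=24: vr[C=2771456/519415 H=1795584/265655] → run C
t=25: vr[C=3583488/519415 H=1795584/265655] → run H
t=26: vr[C=3583488/519415 H=2607616/265655] → run C
t=27: vr[H=2607616/265655] → run H
t=28: vr[H=3419648/265655] → run H
t=29: vr[H=846336/53131] → run H
t=30: (idle)
t=31: (idle)
t=32: (idle)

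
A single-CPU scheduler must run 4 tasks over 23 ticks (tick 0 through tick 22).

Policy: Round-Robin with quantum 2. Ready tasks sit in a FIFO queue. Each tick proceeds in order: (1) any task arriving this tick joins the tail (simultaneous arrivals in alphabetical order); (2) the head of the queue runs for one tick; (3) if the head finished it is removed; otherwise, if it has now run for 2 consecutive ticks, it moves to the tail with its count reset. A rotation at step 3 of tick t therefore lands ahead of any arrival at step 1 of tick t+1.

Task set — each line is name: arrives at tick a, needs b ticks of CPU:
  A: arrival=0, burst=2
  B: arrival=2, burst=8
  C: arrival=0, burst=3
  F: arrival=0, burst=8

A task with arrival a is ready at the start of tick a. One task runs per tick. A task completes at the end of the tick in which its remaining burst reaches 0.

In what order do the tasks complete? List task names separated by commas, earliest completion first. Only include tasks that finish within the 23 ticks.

completion order = A, C, F, B

t=0: queue=[A,C,F] q_used=0 → run A
t=1: queue=[A,C,F] q_used=1 → run A
t=2: queue=[C,F,B] q_used=0 → run C
t=3: queue=[C,F,B] q_used=1 → run C
t=4: queue=[F,B,C] q_used=0 → run F
t=5: queue=[F,B,C] q_used=1 → run F
t=6: queue=[B,C,F] q_used=0 → run B
t=7: queue=[B,C,F] q_used=1 → run B
t=8: queue=[C,F,B] q_used=0 → run C
t=9: queue=[F,B] q_used=0 → run F
t=10: queue=[F,B] q_used=1 → run F
t=11: queue=[B,F] q_used=0 → run B
t=12: queue=[B,F] q_used=1 → run B
t=13: queue=[F,B] q_used=0 → run F
t=14: queue=[F,B] q_used=1 → run F
t=15: queue=[B,F] q_used=0 → run B
t=16: queue=[B,F] q_used=1 → run B
t=17: queue=[F,B] q_used=0 → run F
t=18: queue=[F,B] q_used=1 → run F
t=19: queue=[B] q_used=0 → run B
t=20: queue=[B] q_used=1 → run B
t=21: (idle)
t=22: (idle)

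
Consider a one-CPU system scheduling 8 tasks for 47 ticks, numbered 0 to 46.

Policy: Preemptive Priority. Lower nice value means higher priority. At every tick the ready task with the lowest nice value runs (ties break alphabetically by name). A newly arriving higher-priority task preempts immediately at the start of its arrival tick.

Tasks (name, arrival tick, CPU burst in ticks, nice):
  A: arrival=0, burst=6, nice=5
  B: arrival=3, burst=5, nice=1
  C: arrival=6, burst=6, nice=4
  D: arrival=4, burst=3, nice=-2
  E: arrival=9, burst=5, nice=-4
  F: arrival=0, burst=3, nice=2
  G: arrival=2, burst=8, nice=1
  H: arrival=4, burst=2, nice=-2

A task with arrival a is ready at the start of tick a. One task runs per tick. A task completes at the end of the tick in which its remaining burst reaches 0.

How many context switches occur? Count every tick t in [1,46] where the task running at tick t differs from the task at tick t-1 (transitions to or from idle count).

t=0: ready={A,F} → run F
t=1: ready={A,F} → run F
t=2: ready={A,F,G} → run G
t=3: ready={A,B,F,G} → run B
t=4: ready={A,B,D,F,G,H} → run D
t=5: ready={A,B,D,F,G,H} → run D
t=6: ready={A,B,C,D,F,G,H} → run D
t=7: ready={A,B,C,F,G,H} → run H
t=8: ready={A,B,C,F,G,H} → run H
t=9: ready={A,B,C,E,F,G} → run E
t=10: ready={A,B,C,E,F,G} → run E
t=11: ready={A,B,C,E,F,G} → run E
t=12: ready={A,B,C,E,F,G} → run E
t=13: ready={A,B,C,E,F,G} → run E
t=14: ready={A,B,C,F,G} → run B
t=15: ready={A,B,C,F,G} → run B
t=16: ready={A,B,C,F,G} → run B
t=17: ready={A,B,C,F,G} → run B
t=18: ready={A,C,F,G} → run G
t=19: ready={A,C,F,G} → run G
t=20: ready={A,C,F,G} → run G
t=21: ready={A,C,F,G} → run G
t=22: ready={A,C,F,G} → run G
t=23: ready={A,C,F,G} → run G
t=24: ready={A,C,F,G} → run G
t=25: ready={A,C,F} → run F
t=26: ready={A,C} → run C
t=27: ready={A,C} → run C
t=28: ready={A,C} → run C
t=29: ready={A,C} → run C
t=30: ready={A,C} → run C
t=31: ready={A,C} → run C
t=32: ready={A} → run A
t=33: ready={A} → run A
t=34: ready={A} → run A
t=35: ready={A} → run A
t=36: ready={A} → run A
t=37: ready={A} → run A
t=38: (idle)
t=39: (idle)
t=40: (idle)
t=41: (idle)
t=42: (idle)
t=43: (idle)
t=44: (idle)
t=45: (idle)
t=46: (idle)

context switches = 11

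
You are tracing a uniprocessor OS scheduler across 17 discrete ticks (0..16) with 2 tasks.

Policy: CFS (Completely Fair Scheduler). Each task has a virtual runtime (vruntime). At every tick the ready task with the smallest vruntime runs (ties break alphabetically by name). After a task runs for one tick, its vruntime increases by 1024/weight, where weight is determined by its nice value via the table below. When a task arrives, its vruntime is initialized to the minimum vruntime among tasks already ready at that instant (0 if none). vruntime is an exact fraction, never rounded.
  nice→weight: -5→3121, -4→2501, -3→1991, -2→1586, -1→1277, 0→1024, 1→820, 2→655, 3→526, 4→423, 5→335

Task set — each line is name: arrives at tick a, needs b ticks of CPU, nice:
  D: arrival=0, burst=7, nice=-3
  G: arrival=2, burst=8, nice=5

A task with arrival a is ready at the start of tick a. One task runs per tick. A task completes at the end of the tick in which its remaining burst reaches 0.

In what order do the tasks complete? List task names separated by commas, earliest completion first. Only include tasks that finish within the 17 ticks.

completion order = D, G

t=0: vr[D=0] → run D
t=1: vr[D=1024/1991] → run D
t=2: vr[D=2048/1991 G=2048/1991] → run D
t=3: vr[D=3072/1991 G=2048/1991] → run G
t=4: vr[D=3072/1991 G=2724864/666985] → run D
t=5: vr[D=4096/1991 G=2724864/666985] → run D
t=6: vr[D=5120/1991 G=2724864/666985] → run D
t=7: vr[D=6144/1991 G=2724864/666985] → run D
t=8: vr[G=2724864/666985] → run G
t=9: vr[G=4763648/666985] → run G
t=10: vr[G=6802432/666985] → run G
t=11: vr[G=8841216/666985] → run G
t=12: vr[G=2176000/133397] → run G
t=13: vr[G=12918784/666985] → run G
t=14: vr[G=14957568/666985] → run G
t=15: (idle)
t=16: (idle)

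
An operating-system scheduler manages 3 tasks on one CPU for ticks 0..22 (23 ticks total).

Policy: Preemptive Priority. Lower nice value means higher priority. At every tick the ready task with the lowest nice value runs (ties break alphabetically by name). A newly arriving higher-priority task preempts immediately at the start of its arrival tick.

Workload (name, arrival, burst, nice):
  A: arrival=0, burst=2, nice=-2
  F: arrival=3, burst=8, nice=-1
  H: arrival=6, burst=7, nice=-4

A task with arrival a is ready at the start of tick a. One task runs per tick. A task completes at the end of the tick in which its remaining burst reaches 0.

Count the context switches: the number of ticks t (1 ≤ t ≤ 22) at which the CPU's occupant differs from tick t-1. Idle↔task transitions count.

t=0: ready={A} → run A
t=1: ready={A} → run A
t=2: (idle)
t=3: ready={F} → run F
t=4: ready={F} → run F
t=5: ready={F} → run F
t=6: ready={F,H} → run H
t=7: ready={F,H} → run H
t=8: ready={F,H} → run H
t=9: ready={F,H} → run H
t=10: ready={F,H} → run H
t=11: ready={F,H} → run H
t=12: ready={F,H} → run H
t=13: ready={F} → run F
t=14: ready={F} → run F
t=15: ready={F} → run F
t=16: ready={F} → run F
t=17: ready={F} → run F
t=18: (idle)
t=19: (idle)
t=20: (idle)
t=21: (idle)
t=22: (idle)

context switches = 5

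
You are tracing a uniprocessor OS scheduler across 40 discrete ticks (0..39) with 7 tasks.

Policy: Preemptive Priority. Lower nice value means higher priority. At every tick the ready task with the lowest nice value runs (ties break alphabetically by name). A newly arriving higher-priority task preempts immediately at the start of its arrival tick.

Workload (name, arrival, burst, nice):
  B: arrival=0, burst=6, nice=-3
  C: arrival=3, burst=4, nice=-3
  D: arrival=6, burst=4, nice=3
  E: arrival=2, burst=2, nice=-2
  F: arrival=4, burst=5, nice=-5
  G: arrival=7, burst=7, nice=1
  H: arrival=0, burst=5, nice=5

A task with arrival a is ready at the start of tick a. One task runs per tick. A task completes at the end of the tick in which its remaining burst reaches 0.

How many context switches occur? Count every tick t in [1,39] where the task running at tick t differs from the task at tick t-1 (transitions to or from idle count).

t=0: ready={B,H} → run B
t=1: ready={B,H} → run B
t=2: ready={B,E,H} → run B
t=3: ready={B,C,E,H} → run B
t=4: ready={B,C,E,F,H} → run F
t=5: ready={B,C,E,F,H} → run F
t=6: ready={B,C,D,E,F,H} → run F
t=7: ready={B,C,D,E,F,G,H} → run F
t=8: ready={B,C,D,E,F,G,H} → run F
t=9: ready={B,C,D,E,G,H} → run B
t=10: ready={B,C,D,E,G,H} → run B
t=11: ready={C,D,E,G,H} → run C
t=12: ready={C,D,E,G,H} → run C
t=13: ready={C,D,E,G,H} → run C
t=14: ready={C,D,E,G,H} → run C
t=15: ready={D,E,G,H} → run E
t=16: ready={D,E,G,H} → run E
t=17: ready={D,G,H} → run G
t=18: ready={D,G,H} → run G
t=19: ready={D,G,H} → run G
t=20: ready={D,G,H} → run G
t=21: ready={D,G,H} → run G
t=22: ready={D,G,H} → run G
t=23: ready={D,G,H} → run G
t=24: ready={D,H} → run D
t=25: ready={D,H} → run D
t=26: ready={D,H} → run D
t=27: ready={D,H} → run D
t=28: ready={H} → run H
t=29: ready={H} → run H
t=30: ready={H} → run H
t=31: ready={H} → run H
t=32: ready={H} → run H
t=33: (idle)
t=34: (idle)
t=35: (idle)
t=36: (idle)
t=37: (idle)
t=38: (idle)
t=39: (idle)

context switches = 8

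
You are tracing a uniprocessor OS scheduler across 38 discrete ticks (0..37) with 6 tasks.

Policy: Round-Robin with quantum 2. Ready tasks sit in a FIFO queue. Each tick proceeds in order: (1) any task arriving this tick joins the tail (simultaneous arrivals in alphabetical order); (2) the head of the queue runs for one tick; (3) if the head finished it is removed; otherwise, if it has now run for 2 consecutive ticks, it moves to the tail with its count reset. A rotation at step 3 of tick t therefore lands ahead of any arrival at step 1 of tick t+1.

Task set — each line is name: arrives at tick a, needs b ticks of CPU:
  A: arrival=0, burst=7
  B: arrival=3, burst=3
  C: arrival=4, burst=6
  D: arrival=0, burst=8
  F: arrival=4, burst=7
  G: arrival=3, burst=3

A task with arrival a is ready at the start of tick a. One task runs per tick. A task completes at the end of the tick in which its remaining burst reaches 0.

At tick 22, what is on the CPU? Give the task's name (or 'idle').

t=0: queue=[A,D] q_used=0 → run A
t=1: queue=[A,D] q_used=1 → run A
t=2: queue=[D,A] q_used=0 → run D
t=3: queue=[D,A,B,G] q_used=1 → run D
t=4: queue=[A,B,G,D,C,F] q_used=0 → run A
t=5: queue=[A,B,G,D,C,F] q_used=1 → run A
t=6: queue=[B,G,D,C,F,A] q_used=0 → run B
t=7: queue=[B,G,D,C,F,A] q_used=1 → run B
t=8: queue=[G,D,C,F,A,B] q_used=0 → run G
t=9: queue=[G,D,C,F,A,B] q_used=1 → run G
t=10: queue=[D,C,F,A,B,G] q_used=0 → run D
t=11: queue=[D,C,F,A,B,G] q_used=1 → run D
t=12: queue=[C,F,A,B,G,D] q_used=0 → run C
t=13: queue=[C,F,A,B,G,D] q_used=1 → run C
t=14: queue=[F,A,B,G,D,C] q_used=0 → run F
t=15: queue=[F,A,B,G,D,C] q_used=1 → run F
t=16: queue=[A,B,G,D,C,F] q_used=0 → run A
t=17: queue=[A,B,G,D,C,F] q_used=1 → run A
t=18: queue=[B,G,D,C,F,A] q_used=0 → run B
t=19: queue=[G,D,C,F,A] q_used=0 → run G
t=20: queue=[D,C,F,A] q_used=0 → run D
t=21: queue=[D,C,F,A] q_used=1 → run D
t=22: queue=[C,F,A,D] q_used=0 → run C
t=23: queue=[C,F,A,D] q_used=1 → run C
t=24: queue=[F,A,D,C] q_used=0 → run F
t=25: queue=[F,A,D,C] q_used=1 → run F
t=26: queue=[A,D,C,F] q_used=0 → run A
t=27: queue=[D,C,F] q_used=0 → run D
t=28: queue=[D,C,F] q_used=1 → run D
t=29: queue=[C,F] q_used=0 → run C
t=30: queue=[C,F] q_used=1 → run C
t=31: queue=[F] q_used=0 → run F
t=32: queue=[F] q_used=1 → run F
t=33: queue=[F] q_used=0 → run F
t=34: (idle)
t=35: (idle)
t=36: (idle)
t=37: (idle)

running at tick 22 = C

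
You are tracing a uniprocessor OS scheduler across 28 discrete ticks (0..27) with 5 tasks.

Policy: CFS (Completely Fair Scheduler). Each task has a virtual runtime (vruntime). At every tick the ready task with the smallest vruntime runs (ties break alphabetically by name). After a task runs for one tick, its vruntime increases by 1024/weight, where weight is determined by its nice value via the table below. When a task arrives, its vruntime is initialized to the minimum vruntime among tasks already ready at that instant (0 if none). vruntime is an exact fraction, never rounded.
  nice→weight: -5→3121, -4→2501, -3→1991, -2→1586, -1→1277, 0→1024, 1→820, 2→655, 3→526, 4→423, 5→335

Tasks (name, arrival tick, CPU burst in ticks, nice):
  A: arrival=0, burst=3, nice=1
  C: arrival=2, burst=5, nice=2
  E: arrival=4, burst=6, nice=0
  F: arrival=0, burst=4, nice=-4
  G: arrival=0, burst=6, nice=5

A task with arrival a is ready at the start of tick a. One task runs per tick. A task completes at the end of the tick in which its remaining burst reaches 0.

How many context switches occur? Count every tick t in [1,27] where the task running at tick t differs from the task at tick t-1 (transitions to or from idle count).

context switches = 19

t=0: vr[A=0 F=0 G=0] → run A
t=1: vr[A=256/205 F=0 G=0] → run F
t=2: vr[A=256/205 C=0 F=1024/2501 G=0] → run C
t=3: vr[A=256/205 C=1024/655 F=1024/2501 G=0] → run G
t=4: vr[A=256/205 C=1024/655 E=1024/2501 F=1024/2501 G=1024/335] → run E
t=5: vr[A=256/205 C=1024/655 E=3525/2501 F=1024/2501 G=1024/335] → run F
t=6: vr[A=256/205 C=1024/655 E=3525/2501 F=2048/2501 G=1024/335] → run F
t=7: vr[A=256/205 C=1024/655 E=3525/2501 F=3072/2501 G=1024/335] → run F
t=8: vr[A=256/205 C=1024/655 E=3525/2501 G=1024/335] → run A
t=9: vr[A=512/205 C=1024/655 E=3525/2501 G=1024/335] → run E
t=10: vr[A=512/205 C=1024/655 E=6026/2501 G=1024/335] → run C
t=11: vr[A=512/205 C=2048/655 E=6026/2501 G=1024/335] → run E
t=12: vr[A=512/205 C=2048/655 E=8527/2501 G=1024/335] → run A
t=13: vr[C=2048/655 E=8527/2501 G=1024/335] → run G
t=14: vr[C=2048/655 E=8527/2501 G=2048/335] → run C
t=15: vr[C=3072/655 E=8527/2501 G=2048/335] → run E
t=16: vr[C=3072/655 E=11028/2501 G=2048/335] → run E
t=17: vr[C=3072/655 E=13529/2501 G=2048/335] → run C
t=18: vr[C=4096/655 E=13529/2501 G=2048/335] → run E
t=19: vr[C=4096/655 G=2048/335] → run G
t=20: vr[C=4096/655 G=3072/335] → run C
t=21: vr[G=3072/335] → run G
t=22: vr[G=4096/335] → run G
t=23: vr[G=1024/67] → run G
t=24: (idle)
t=25: (idle)
t=26: (idle)
t=27: (idle)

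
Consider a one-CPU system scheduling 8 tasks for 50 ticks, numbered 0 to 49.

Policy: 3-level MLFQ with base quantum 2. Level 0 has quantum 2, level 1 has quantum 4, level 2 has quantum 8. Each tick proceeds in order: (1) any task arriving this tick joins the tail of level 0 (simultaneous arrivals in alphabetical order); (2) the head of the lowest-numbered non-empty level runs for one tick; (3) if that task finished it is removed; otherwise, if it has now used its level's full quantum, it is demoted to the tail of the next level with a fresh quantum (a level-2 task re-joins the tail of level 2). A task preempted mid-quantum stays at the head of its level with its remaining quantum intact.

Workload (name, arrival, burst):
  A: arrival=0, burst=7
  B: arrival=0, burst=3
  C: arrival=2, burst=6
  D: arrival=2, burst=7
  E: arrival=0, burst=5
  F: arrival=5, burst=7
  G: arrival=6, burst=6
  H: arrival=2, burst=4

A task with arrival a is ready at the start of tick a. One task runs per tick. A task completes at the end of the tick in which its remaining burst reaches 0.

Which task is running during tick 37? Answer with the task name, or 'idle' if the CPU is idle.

running at tick 37 = F

t=0: L0/L1/L2 = ABE/-/- → run A
t=1: L0/L1/L2 = ABE/-/- → run A
t=2: L0/L1/L2 = BECDH/A/- → run B
t=3: L0/L1/L2 = BECDH/A/- → run B
t=4: L0/L1/L2 = ECDH/AB/- → run E
t=5: L0/L1/L2 = ECDHF/AB/- → run E
t=6: L0/L1/L2 = CDHFG/ABE/- → run C
t=7: L0/L1/L2 = CDHFG/ABE/- → run C
t=8: L0/L1/L2 = DHFG/ABEC/- → run D
t=9: L0/L1/L2 = DHFG/ABEC/- → run D
t=10: L0/L1/L2 = HFG/ABECD/- → run H
t=11: L0/L1/L2 = HFG/ABECD/- → run H
t=12: L0/L1/L2 = FG/ABECDH/- → run F
t=13: L0/L1/L2 = FG/ABECDH/- → run F
t=14: L0/L1/L2 = G/ABECDHF/- → run G
t=15: L0/L1/L2 = G/ABECDHF/- → run G
t=16: L0/L1/L2 = -/ABECDHFG/- → run A
t=17: L0/L1/L2 = -/ABECDHFG/- → run A
t=18: L0/L1/L2 = -/ABECDHFG/- → run A
t=19: L0/L1/L2 = -/ABECDHFG/- → run A
t=20: L0/L1/L2 = -/BECDHFG/A → run B
t=21: L0/L1/L2 = -/ECDHFG/A → run E
t=22: L0/L1/L2 = -/ECDHFG/A → run E
t=23: L0/L1/L2 = -/ECDHFG/A → run E
t=24: L0/L1/L2 = -/CDHFG/A → run C
t=25: L0/L1/L2 = -/CDHFG/A → run C
t=26: L0/L1/L2 = -/CDHFG/A → run C
t=27: L0/L1/L2 = -/CDHFG/A → run C
t=28: L0/L1/L2 = -/DHFG/A → run D
t=29: L0/L1/L2 = -/DHFG/A → run D
t=30: L0/L1/L2 = -/DHFG/A → run D
t=31: L0/L1/L2 = -/DHFG/A → run D
t=32: L0/L1/L2 = -/HFG/AD → run H
t=33: L0/L1/L2 = -/HFG/AD → run H
t=34: L0/L1/L2 = -/FG/AD → run F
t=35: L0/L1/L2 = -/FG/AD → run F
t=36: L0/L1/L2 = -/FG/AD → run F
t=37: L0/L1/L2 = -/FG/AD → run F
t=38: L0/L1/L2 = -/G/ADF → run G
t=39: L0/L1/L2 = -/G/ADF → run G
t=40: L0/L1/L2 = -/G/ADF → run G
t=41: L0/L1/L2 = -/G/ADF → run G
t=42: L0/L1/L2 = -/-/ADF → run A
t=43: L0/L1/L2 = -/-/DF → run D
t=44: L0/L1/L2 = -/-/F → run F
t=45: (idle)
t=46: (idle)
t=47: (idle)
t=48: (idle)
t=49: (idle)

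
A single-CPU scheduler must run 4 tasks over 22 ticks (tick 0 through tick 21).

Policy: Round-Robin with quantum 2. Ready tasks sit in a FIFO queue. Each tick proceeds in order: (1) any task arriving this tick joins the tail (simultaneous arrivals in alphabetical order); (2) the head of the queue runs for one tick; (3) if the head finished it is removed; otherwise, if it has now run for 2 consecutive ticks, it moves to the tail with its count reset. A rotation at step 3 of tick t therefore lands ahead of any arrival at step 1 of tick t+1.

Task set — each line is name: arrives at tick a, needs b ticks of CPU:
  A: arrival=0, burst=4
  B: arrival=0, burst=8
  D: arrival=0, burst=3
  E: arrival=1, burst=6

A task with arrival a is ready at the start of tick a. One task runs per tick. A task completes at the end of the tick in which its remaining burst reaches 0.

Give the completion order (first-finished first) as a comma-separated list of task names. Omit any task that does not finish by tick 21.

completion order = A, D, E, B

t=0: queue=[A,B,D] q_used=0 → run A
t=1: queue=[A,B,D,E] q_used=1 → run A
t=2: queue=[B,D,E,A] q_used=0 → run B
t=3: queue=[B,D,E,A] q_used=1 → run B
t=4: queue=[D,E,A,B] q_used=0 → run D
t=5: queue=[D,E,A,B] q_used=1 → run D
t=6: queue=[E,A,B,D] q_used=0 → run E
t=7: queue=[E,A,B,D] q_used=1 → run E
t=8: queue=[A,B,D,E] q_used=0 → run A
t=9: queue=[A,B,D,E] q_used=1 → run A
t=10: queue=[B,D,E] q_used=0 → run B
t=11: queue=[B,D,E] q_used=1 → run B
t=12: queue=[D,E,B] q_used=0 → run D
t=13: queue=[E,B] q_used=0 → run E
t=14: queue=[E,B] q_used=1 → run E
t=15: queue=[B,E] q_used=0 → run B
t=16: queue=[B,E] q_used=1 → run B
t=17: queue=[E,B] q_used=0 → run E
t=18: queue=[E,B] q_used=1 → run E
t=19: queue=[B] q_used=0 → run B
t=20: queue=[B] q_used=1 → run B
t=21: (idle)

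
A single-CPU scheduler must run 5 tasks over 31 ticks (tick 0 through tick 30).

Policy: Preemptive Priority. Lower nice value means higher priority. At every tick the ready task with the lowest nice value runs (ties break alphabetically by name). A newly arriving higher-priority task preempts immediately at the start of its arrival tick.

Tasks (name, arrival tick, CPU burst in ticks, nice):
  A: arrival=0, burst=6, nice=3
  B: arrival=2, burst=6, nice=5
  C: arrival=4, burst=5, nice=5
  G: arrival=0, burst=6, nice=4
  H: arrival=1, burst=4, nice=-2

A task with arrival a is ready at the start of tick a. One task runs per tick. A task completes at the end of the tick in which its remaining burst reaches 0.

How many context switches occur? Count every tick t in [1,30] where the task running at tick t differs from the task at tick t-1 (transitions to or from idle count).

t=0: ready={A,G} → run A
t=1: ready={A,G,H} → run H
t=2: ready={A,B,G,H} → run H
t=3: ready={A,B,G,H} → run H
t=4: ready={A,B,C,G,H} → run H
t=5: ready={A,B,C,G} → run A
t=6: ready={A,B,C,G} → run A
t=7: ready={A,B,C,G} → run A
t=8: ready={A,B,C,G} → run A
t=9: ready={A,B,C,G} → run A
t=10: ready={B,C,G} → run G
t=11: ready={B,C,G} → run G
t=12: ready={B,C,G} → run G
t=13: ready={B,C,G} → run G
t=14: ready={B,C,G} → run G
t=15: ready={B,C,G} → run G
t=16: ready={B,C} → run B
t=17: ready={B,C} → run B
t=18: ready={B,C} → run B
t=19: ready={B,C} → run B
t=20: ready={B,C} → run B
t=21: ready={B,C} → run B
t=22: ready={C} → run C
t=23: ready={C} → run C
t=24: ready={C} → run C
t=25: ready={C} → run C
t=26: ready={C} → run C
t=27: (idle)
t=28: (idle)
t=29: (idle)
t=30: (idle)

context switches = 6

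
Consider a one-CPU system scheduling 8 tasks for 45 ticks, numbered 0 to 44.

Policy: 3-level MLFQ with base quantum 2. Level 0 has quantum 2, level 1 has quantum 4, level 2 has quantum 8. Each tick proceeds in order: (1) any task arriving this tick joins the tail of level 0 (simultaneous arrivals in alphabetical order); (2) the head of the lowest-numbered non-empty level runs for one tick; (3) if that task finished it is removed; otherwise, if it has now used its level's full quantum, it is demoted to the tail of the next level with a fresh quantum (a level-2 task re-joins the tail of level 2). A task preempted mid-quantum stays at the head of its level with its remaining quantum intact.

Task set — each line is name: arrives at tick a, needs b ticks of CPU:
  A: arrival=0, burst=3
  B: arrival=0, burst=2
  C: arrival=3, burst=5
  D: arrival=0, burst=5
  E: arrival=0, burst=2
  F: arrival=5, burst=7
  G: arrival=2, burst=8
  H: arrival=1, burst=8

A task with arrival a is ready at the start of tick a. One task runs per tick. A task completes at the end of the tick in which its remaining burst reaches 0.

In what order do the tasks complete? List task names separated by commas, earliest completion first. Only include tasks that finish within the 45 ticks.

completion order = B, E, A, D, C, H, G, F

t=0: L0/L1/L2 = ABDE/-/- → run A
t=1: L0/L1/L2 = ABDEH/-/- → run A
t=2: L0/L1/L2 = BDEHG/A/- → run B
t=3: L0/L1/L2 = BDEHGC/A/- → run B
t=4: L0/L1/L2 = DEHGC/A/- → run D
t=5: L0/L1/L2 = DEHGCF/A/- → run D
t=6: L0/L1/L2 = EHGCF/AD/- → run E
t=7: L0/L1/L2 = EHGCF/AD/- → run E
t=8: L0/L1/L2 = HGCF/AD/- → run H
t=9: L0/L1/L2 = HGCF/AD/- → run H
t=10: L0/L1/L2 = GCF/ADH/- → run G
t=11: L0/L1/L2 = GCF/ADH/- → run G
t=12: L0/L1/L2 = CF/ADHG/- → run C
t=13: L0/L1/L2 = CF/ADHG/- → run C
t=14: L0/L1/L2 = F/ADHGC/- → run F
t=15: L0/L1/L2 = F/ADHGC/- → run F
t=16: L0/L1/L2 = -/ADHGCF/- → run A
t=17: L0/L1/L2 = -/DHGCF/- → run D
t=18: L0/L1/L2 = -/DHGCF/- → run D
t=19: L0/L1/L2 = -/DHGCF/- → run D
t=20: L0/L1/L2 = -/HGCF/- → run H
t=21: L0/L1/L2 = -/HGCF/- → run H
t=22: L0/L1/L2 = -/HGCF/- → run H
t=23: L0/L1/L2 = -/HGCF/- → run H
t=24: L0/L1/L2 = -/GCF/H → run G
t=25: L0/L1/L2 = -/GCF/H → run G
t=26: L0/L1/L2 = -/GCF/H → run G
t=27: L0/L1/L2 = -/GCF/H → run G
t=28: L0/L1/L2 = -/CF/HG → run C
t=29: L0/L1/L2 = -/CF/HG → run C
t=30: L0/L1/L2 = -/CF/HG → run C
t=31: L0/L1/L2 = -/F/HG → run F
t=32: L0/L1/L2 = -/F/HG → run F
t=33: L0/L1/L2 = -/F/HG → run F
t=34: L0/L1/L2 = -/F/HG → run F
t=35: L0/L1/L2 = -/-/HGF → run H
t=36: L0/L1/L2 = -/-/HGF → run H
t=37: L0/L1/L2 = -/-/GF → run G
t=38: L0/L1/L2 = -/-/GF → run G
t=39: L0/L1/L2 = -/-/F → run F
t=40: (idle)
t=41: (idle)
t=42: (idle)
t=43: (idle)
t=44: (idle)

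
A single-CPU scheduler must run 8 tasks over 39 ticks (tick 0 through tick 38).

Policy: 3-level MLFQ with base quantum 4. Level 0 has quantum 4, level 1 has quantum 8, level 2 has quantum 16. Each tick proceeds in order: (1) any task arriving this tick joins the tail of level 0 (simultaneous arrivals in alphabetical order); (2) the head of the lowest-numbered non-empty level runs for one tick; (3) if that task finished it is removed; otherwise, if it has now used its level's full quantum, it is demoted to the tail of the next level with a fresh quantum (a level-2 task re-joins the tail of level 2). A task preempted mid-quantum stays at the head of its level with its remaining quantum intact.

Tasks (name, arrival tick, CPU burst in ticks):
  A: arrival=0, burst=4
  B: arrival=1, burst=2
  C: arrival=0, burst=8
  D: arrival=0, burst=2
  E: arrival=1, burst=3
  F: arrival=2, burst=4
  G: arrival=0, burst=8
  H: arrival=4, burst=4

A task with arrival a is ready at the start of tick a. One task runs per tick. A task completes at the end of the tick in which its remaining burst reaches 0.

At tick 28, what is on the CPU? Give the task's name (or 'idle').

running at tick 28 = C

t=0: L0/L1/L2 = ACDG/-/- → run A
t=1: L0/L1/L2 = ACDGBE/-/- → run A
t=2: L0/L1/L2 = ACDGBEF/-/- → run A
t=3: L0/L1/L2 = ACDGBEF/-/- → run A
t=4: L0/L1/L2 = CDGBEFH/-/- → run C
t=5: L0/L1/L2 = CDGBEFH/-/- → run C
t=6: L0/L1/L2 = CDGBEFH/-/- → run C
t=7: L0/L1/L2 = CDGBEFH/-/- → run C
t=8: L0/L1/L2 = DGBEFH/C/- → run D
t=9: L0/L1/L2 = DGBEFH/C/- → run D
t=10: L0/L1/L2 = GBEFH/C/- → run G
t=11: L0/L1/L2 = GBEFH/C/- → run G
t=12: L0/L1/L2 = GBEFH/C/- → run G
t=13: L0/L1/L2 = GBEFH/C/- → run G
t=14: L0/L1/L2 = BEFH/CG/- → run B
t=15: L0/L1/L2 = BEFH/CG/- → run B
t=16: L0/L1/L2 = EFH/CG/- → run E
t=17: L0/L1/L2 = EFH/CG/- → run E
t=18: L0/L1/L2 = EFH/CG/- → run E
t=19: L0/L1/L2 = FH/CG/- → run F
t=20: L0/L1/L2 = FH/CG/- → run F
t=21: L0/L1/L2 = FH/CG/- → run F
t=22: L0/L1/L2 = FH/CG/- → run F
t=23: L0/L1/L2 = H/CG/- → run H
t=24: L0/L1/L2 = H/CG/- → run H
t=25: L0/L1/L2 = H/CG/- → run H
t=26: L0/L1/L2 = H/CG/- → run H
t=27: L0/L1/L2 = -/CG/- → run C
t=28: L0/L1/L2 = -/CG/- → run C
t=29: L0/L1/L2 = -/CG/- → run C
t=30: L0/L1/L2 = -/CG/- → run C
t=31: L0/L1/L2 = -/G/- → run G
t=32: L0/L1/L2 = -/G/- → run G
t=33: L0/L1/L2 = -/G/- → run G
t=34: L0/L1/L2 = -/G/- → run G
t=35: (idle)
t=36: (idle)
t=37: (idle)
t=38: (idle)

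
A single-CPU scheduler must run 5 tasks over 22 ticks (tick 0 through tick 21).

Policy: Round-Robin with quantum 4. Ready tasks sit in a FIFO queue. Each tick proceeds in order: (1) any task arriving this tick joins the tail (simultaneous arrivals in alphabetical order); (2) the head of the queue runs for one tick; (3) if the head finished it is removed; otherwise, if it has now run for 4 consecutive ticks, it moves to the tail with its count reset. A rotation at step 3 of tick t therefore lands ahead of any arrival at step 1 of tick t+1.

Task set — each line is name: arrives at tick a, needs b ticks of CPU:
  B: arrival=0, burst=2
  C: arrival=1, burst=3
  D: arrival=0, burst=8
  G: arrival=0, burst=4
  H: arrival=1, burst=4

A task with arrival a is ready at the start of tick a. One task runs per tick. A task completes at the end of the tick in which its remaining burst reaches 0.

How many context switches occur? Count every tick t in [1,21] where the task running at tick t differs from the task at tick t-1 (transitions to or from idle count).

context switches = 6

t=0: queue=[B,D,G] q_used=0 → run B
t=1: queue=[B,D,G,C,H] q_used=1 → run B
t=2: queue=[D,G,C,H] q_used=0 → run D
t=3: queue=[D,G,C,H] q_used=1 → run D
t=4: queue=[D,G,C,H] q_used=2 → run D
t=5: queue=[D,G,C,H] q_used=3 → run D
t=6: queue=[G,C,H,D] q_used=0 → run G
t=7: queue=[G,C,H,D] q_used=1 → run G
t=8: queue=[G,C,H,D] q_used=2 → run G
t=9: queue=[G,C,H,D] q_used=3 → run G
t=10: queue=[C,H,D] q_used=0 → run C
t=11: queue=[C,H,D] q_used=1 → run C
t=12: queue=[C,H,D] q_used=2 → run C
t=13: queue=[H,D] q_used=0 → run H
t=14: queue=[H,D] q_used=1 → run H
t=15: queue=[H,D] q_used=2 → run H
t=16: queue=[H,D] q_used=3 → run H
t=17: queue=[D] q_used=0 → run D
t=18: queue=[D] q_used=1 → run D
t=19: queue=[D] q_used=2 → run D
t=20: queue=[D] q_used=3 → run D
t=21: (idle)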